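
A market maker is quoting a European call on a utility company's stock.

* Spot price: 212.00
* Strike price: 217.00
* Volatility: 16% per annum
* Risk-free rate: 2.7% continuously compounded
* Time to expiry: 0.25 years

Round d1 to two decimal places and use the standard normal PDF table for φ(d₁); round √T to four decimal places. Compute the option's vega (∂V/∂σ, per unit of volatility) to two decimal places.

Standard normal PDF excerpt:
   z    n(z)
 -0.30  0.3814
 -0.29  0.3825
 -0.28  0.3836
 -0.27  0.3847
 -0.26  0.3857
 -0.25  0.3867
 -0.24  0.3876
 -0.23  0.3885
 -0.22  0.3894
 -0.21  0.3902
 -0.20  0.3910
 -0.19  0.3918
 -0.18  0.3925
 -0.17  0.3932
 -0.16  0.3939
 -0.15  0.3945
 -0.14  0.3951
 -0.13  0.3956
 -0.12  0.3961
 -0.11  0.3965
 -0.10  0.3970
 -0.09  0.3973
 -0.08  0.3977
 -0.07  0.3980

σ√T = 0.16 × 0.5000 = 0.0800
d₁ = [ln(212/217) + (0.027 + 0.16²/2)·0.25] / 0.0800 = [-0.0233 + 0.0100] / 0.0800 = -0.1670 ⇒ -0.17
√T = √0.25 = 0.5000
φ(d₁) = φ(-0.17) = 0.3932
vega = S·φ(d₁)·√T = 212·0.3932·0.5000 = 41.6792
(The put has the same vega.)

41.68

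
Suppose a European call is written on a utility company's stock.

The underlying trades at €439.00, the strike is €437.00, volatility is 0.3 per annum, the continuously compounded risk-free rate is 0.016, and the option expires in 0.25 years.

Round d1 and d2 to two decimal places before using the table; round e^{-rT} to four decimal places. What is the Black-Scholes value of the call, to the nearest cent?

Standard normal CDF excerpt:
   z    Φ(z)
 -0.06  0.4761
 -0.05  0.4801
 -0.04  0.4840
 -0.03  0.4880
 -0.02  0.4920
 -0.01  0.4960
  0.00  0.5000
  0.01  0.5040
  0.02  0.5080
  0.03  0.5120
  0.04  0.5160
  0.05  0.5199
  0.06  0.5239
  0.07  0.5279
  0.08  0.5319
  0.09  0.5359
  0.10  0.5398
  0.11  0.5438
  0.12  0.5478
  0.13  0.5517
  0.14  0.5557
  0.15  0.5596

σ√T = 0.3 × 0.5000 = 0.1500
ln(S/K) + (r + σ²/2)T = ln(439/437) + (0.016 + 0.3²/2)·0.25 = 0.0046 + 0.0152 = 0.0198
d₁ = 0.0198 / 0.1500 = 0.1321 which rounds to 0.13
d₂ = d₁ − σ√T = 0.1321 − 0.1500 = -0.0179 which rounds to -0.02
exp(−rT) = exp(−0.016·0.25) = 0.9960
N(d₁) = N(0.13) = 0.5517;  N(d₂) = N(-0.02) = 0.4920
C = 439·0.5517 − 437·0.9960·0.4920 = 242.1963 − 214.1440 = 28.0523

€28.05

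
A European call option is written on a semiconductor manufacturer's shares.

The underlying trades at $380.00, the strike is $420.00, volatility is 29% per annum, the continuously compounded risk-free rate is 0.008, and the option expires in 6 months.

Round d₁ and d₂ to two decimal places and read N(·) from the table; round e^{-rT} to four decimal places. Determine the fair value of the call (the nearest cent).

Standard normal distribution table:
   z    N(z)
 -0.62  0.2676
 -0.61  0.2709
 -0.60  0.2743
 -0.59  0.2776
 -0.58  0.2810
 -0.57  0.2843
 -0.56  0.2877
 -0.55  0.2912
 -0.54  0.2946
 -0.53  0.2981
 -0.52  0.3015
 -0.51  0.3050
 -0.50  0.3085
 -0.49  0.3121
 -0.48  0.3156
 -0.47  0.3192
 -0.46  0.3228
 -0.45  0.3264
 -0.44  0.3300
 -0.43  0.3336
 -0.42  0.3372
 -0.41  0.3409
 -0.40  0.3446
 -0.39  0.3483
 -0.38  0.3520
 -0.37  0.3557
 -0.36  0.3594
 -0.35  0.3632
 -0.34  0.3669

$16.24

σ√T = 0.29 × 0.7071 = 0.2051
d₁ = [ln(380/420) + (0.008 + 0.29²/2)·0.5] / 0.2051 = [-0.1001 + 0.0250] / 0.2051 = -0.3660 which rounds to -0.37
d₂ = d₁ − σ√T = -0.3660 − 0.2051 = -0.5711 which rounds to -0.57
exp(−rT) = exp(−0.008·0.5) = 0.9960
C = 380·N(-0.37) − 420·0.9960·N(-0.57) = 380·0.3557 − 420·0.9960·0.2843 = 135.1660 − 118.9284 = 16.2376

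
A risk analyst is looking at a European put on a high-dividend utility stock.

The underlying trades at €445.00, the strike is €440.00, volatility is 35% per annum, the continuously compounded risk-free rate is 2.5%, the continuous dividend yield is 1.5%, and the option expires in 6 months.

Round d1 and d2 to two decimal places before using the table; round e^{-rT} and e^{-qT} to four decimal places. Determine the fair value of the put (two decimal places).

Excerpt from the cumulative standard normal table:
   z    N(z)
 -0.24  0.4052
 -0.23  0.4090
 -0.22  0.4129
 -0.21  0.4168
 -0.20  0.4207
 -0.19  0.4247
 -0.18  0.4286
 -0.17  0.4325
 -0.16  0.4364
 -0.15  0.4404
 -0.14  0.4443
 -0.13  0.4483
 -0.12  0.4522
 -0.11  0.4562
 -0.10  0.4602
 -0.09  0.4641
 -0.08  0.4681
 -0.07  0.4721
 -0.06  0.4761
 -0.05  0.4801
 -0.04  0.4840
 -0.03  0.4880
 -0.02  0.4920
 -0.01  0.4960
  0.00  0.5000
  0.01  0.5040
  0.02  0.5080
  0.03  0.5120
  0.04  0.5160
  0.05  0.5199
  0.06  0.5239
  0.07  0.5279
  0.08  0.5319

€40.08

T = 0.5;  σ√T = 0.2475
ln(S/K) + (r − q + σ²/2)T = ln(445/440) + (0.025 − 0.015 + 0.35²/2)·0.5 = 0.0113 + 0.0356 = 0.0469
d₁ = 0.0469 / 0.2475 = 0.1896 ≈ 0.19
d₂ = d₁ − σ√T = 0.1896 − 0.2475 = -0.0579 ≈ -0.06
e^(−qT) = e^(−0.015·0.5) = 0.9925;  e^(−rT) = e^(−0.025·0.5) = 0.9876
N(−d₂) = N(0.06) = 0.5239;  N(−d₁) = N(-0.19) = 0.4247
P = 440·0.9876·0.5239 − 445·0.9925·0.4247 = 227.6576 − 187.5741 = 40.0835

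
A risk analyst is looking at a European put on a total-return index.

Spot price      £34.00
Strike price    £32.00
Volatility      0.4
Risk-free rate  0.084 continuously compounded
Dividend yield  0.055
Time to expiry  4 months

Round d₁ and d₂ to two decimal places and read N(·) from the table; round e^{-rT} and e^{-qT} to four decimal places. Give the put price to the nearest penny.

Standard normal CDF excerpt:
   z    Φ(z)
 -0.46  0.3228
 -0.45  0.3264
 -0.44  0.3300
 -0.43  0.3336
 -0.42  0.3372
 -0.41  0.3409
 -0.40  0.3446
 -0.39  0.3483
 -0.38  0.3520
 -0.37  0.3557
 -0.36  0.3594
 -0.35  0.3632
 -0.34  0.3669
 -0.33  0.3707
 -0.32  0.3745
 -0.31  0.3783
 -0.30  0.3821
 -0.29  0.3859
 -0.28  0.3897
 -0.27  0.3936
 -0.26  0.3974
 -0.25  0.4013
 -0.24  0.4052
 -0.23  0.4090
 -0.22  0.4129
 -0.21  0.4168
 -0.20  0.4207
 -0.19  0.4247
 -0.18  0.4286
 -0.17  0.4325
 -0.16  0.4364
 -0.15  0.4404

σ√T = 0.4·√0.3333 = 0.2309
d₁ = [ln(34/32) + (0.084 − 0.055 + ½·0.4²)·0.3333] / (σ√T) = (0.0606 + 0.0363) / 0.2309 = 0.4198 which rounds to 0.42
d₂ = 0.4198 − 0.2309 = 0.1889 which rounds to 0.19
e^(−qT) = e^(−0.055·0.3333) = 0.9818;  e^(−rT) = e^(−0.084·0.3333) = 0.9724
N(−d₂) = N(-0.19) = 0.4247;  N(−d₁) = N(-0.42) = 0.3372
P = 32·0.9724·0.4247 − 34·0.9818·0.3372 = 13.2153 − 11.2561 = 1.9592

£1.96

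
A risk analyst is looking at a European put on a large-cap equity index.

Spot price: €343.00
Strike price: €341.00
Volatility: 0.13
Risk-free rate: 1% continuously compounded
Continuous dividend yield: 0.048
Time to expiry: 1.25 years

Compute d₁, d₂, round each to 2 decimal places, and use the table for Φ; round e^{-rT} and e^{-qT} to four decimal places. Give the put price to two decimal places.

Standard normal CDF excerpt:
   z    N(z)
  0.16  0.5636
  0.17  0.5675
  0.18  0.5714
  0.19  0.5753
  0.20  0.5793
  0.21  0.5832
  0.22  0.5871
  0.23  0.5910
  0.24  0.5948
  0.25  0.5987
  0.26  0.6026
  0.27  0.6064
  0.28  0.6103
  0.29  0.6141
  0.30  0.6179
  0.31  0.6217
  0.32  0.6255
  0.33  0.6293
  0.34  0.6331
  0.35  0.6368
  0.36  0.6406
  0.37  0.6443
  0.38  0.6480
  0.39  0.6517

€27.34

σ√T = 0.13 × 1.1180 = 0.1453
d₁ = [ln(343/341) + (0.01 − 0.048 + ½·0.13²)·1.25] / (σ√T) = (0.0058 − 0.0369) / 0.1453 = -0.2139 ⇒ -0.21
d₂ = -0.2139 − 0.1453 = -0.3592 ⇒ -0.36
e^(−qT) = e^(−0.048·1.25) = 0.9418;  e^(−rT) = e^(−0.01·1.25) = 0.9876
N(−d₂) = N(0.36) = 0.6406;  N(−d₁) = N(0.21) = 0.5832
P = 341·0.9876·0.6406 − 343·0.9418·0.5832 = 215.7359 − 188.3954 = 27.3405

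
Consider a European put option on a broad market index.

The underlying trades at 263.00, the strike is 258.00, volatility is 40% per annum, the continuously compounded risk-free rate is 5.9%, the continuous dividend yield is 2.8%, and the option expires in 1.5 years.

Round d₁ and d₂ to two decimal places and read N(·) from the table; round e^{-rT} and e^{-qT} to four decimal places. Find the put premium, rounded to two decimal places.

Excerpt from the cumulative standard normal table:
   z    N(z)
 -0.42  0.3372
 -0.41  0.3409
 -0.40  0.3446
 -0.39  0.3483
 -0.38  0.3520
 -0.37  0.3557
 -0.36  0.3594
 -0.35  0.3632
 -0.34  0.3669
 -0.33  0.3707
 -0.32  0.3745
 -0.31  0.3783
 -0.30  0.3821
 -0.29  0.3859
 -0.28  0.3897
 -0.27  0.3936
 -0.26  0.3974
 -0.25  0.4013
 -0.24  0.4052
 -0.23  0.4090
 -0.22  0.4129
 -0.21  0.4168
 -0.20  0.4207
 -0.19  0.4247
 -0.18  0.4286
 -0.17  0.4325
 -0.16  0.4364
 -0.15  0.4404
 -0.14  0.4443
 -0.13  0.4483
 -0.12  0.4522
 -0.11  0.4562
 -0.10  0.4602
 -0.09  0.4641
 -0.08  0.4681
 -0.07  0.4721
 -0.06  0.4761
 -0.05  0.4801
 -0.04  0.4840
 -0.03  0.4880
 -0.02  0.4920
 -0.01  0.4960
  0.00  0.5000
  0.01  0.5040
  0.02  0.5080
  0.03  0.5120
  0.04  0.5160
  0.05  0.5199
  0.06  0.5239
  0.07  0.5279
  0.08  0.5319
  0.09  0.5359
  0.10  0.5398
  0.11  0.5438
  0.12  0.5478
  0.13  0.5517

39.65

σ√T = 0.4·√1.5 = 0.4899
d₁ = [ln(263/258) + (0.059 − 0.028 + 0.4²/2)·1.5] / 0.4899 = [0.0192 + 0.1665] / 0.4899 = 0.3790 ⇒ 0.38
d₂ = d₁ − σ√T = 0.3790 − 0.4899 = -0.1109 ⇒ -0.11
e^(−qT) = e^(−0.028·1.5) = 0.9589;  e^(−rT) = e^(−0.059·1.5) = 0.9153
P = 258·0.9153·N(0.11) − 263·0.9589·N(-0.38) = 258·0.9153·0.5438 − 263·0.9589·0.3520 = 128.4170 − 88.7711 = 39.6458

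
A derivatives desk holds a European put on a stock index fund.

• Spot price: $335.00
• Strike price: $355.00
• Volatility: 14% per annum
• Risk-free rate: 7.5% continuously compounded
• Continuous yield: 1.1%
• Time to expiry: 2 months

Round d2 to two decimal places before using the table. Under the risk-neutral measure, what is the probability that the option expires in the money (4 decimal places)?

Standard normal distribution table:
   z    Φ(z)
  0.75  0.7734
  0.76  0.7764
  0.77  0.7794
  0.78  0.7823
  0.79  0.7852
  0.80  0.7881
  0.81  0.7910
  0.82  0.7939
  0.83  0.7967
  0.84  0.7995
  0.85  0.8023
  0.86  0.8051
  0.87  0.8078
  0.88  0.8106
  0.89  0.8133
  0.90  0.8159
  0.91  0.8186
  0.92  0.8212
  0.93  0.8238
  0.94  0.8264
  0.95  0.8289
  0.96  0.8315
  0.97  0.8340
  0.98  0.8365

σ√T = 0.14 × 0.4082 = 0.0572
d₁ = [ln(335/355) + (0.075 − 0.011 + 0.14²/2)·0.1667] / 0.0572 = [-0.0580 + 0.0123] / 0.0572 = -0.7994 ≈ -0.80
d₂ = d₁ − σ√T = -0.7994 − 0.0572 = -0.8565 ≈ -0.86
Risk-neutral Pr[S_T < K] = N(−d₂) = N(0.86) = 0.8051

0.8051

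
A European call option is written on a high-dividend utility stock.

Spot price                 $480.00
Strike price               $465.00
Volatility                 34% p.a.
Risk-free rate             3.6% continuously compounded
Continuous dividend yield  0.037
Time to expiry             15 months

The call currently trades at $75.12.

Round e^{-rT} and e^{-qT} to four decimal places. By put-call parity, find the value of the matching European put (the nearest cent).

$61.36

exp(−qT) = exp(−0.037·1.25) = 0.9548;  exp(−rT) = exp(−0.036·1.25) = 0.9560
Put-call parity: C − P = S·e^(−qT) − K·e^(−rT) = 480·0.9548 − 465·0.9560 = 458.3040 − 444.5400 = 13.7640
P = C − (C − P) = 75.12 − (13.7640) = 61.3560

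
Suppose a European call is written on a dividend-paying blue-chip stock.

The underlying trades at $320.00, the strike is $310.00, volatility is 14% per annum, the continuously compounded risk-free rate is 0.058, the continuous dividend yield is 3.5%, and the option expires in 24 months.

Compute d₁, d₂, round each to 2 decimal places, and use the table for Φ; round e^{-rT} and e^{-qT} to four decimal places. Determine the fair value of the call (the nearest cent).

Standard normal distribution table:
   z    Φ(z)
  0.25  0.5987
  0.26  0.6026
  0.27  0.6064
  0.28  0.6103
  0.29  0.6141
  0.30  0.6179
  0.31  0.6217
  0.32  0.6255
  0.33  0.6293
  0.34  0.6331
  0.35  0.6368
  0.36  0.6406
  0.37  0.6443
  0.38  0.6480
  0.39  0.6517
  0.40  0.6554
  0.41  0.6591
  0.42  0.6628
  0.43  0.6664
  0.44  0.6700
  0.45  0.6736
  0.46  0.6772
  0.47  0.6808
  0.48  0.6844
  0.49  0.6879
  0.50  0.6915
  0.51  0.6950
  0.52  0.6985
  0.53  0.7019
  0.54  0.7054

σ√T = 0.14·√2 = 0.1980
d₁ = [ln(320/310) + (0.058 − 0.035 + 0.14²/2)·2] / 0.1980 = [0.0317 + 0.0656] / 0.1980 = 0.4917 which rounds to 0.49
d₂ = d₁ − σ√T = 0.4917 − 0.1980 = 0.2937 which rounds to 0.29
e^(−qT) = e^(−0.035·2) = 0.9324;  e^(−rT) = e^(−0.058·2) = 0.8905
C = 320·0.9324·N(0.49) − 310·0.8905·N(0.29) = 320·0.9324·0.6879 − 310·0.8905·0.6141 = 205.2473 − 169.5254 = 35.7220

$35.72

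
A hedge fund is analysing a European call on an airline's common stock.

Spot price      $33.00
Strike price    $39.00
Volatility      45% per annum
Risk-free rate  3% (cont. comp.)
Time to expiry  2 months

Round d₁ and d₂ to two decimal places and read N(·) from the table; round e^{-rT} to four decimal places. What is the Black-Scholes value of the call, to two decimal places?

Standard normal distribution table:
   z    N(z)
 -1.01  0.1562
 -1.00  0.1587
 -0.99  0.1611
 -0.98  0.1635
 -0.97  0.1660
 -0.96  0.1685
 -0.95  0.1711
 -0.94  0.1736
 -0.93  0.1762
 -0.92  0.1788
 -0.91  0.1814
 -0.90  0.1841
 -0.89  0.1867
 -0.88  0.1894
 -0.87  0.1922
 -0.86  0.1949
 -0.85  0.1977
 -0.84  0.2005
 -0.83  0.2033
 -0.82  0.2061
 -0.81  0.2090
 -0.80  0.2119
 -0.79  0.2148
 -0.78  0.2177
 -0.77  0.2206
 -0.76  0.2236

T = 0.1667;  σ√T = 0.1837
d₁ = [ln(33/39) + (0.03 + ½·0.45²)·0.1667] / (σ√T) = (-0.1671 + 0.0219) / 0.1837 = -0.7903 ⇒ -0.79
d₂ = -0.7903 − 0.1837 = -0.9740 ⇒ -0.97
exp(−rT) = exp(−0.03·0.1667) = 0.9950
N(d₁) = N(-0.79) = 0.2148;  N(d₂) = N(-0.97) = 0.1660
C = 33·0.2148 − 39·0.9950·0.1660 = 7.0884 − 6.4416 = 0.6468

$0.65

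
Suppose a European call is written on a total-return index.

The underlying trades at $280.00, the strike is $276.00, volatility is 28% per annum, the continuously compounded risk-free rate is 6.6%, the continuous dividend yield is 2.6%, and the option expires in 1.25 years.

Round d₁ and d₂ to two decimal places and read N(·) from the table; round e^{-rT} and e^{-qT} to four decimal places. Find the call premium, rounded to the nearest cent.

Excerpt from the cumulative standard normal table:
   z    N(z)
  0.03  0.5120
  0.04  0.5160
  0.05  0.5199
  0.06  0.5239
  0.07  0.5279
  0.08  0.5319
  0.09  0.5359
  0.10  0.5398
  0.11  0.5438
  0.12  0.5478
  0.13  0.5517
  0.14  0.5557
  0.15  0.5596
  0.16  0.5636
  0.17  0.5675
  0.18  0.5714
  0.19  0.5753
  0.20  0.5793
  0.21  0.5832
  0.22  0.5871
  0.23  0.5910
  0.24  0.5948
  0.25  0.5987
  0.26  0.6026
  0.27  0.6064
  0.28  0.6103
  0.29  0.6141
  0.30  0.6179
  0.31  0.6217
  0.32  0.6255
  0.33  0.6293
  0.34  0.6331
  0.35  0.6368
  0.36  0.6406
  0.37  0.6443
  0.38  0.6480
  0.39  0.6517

T = 1.25;  σ√T = 0.3130
d₁ = [ln(280/276) + (0.066 − 0.026 + 0.28²/2)·1.25] / 0.3130 = [0.0144 + 0.0990] / 0.3130 = 0.3622 ≈ 0.36
d₂ = d₁ − σ√T = 0.3622 − 0.3130 = 0.0492 ≈ 0.05
e^(−qT) = e^(−0.026·1.25) = 0.9680;  e^(−rT) = e^(−0.066·1.25) = 0.9208
N(d₁) = N(0.36) = 0.6406;  N(d₂) = N(0.05) = 0.5199
C = 280·0.9680·0.6406 − 276·0.9208·0.5199 = 173.6282 − 132.1278 = 41.5004

$41.50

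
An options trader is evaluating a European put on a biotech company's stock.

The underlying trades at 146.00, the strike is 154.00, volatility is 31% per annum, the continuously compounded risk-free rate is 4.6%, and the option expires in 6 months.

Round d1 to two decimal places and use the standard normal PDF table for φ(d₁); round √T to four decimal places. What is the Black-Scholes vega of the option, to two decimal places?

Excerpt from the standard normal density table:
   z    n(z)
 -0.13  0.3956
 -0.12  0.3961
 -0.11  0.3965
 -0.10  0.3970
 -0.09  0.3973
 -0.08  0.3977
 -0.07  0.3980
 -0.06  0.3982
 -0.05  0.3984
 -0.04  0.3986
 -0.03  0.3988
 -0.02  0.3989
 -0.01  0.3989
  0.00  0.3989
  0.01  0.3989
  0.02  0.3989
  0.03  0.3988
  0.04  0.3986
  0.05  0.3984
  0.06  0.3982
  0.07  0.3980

41.17

T = 0.5;  σ√T = 0.2192
d₁ = [ln(146/154) + (0.046 + 0.31²/2)·0.5] / 0.2192 = [-0.0533 + 0.0470] / 0.2192 = -0.0288 ≈ -0.03
√T = √0.5 = 0.7071
φ(d₁) = φ(-0.03) = 0.3988
vega = S·φ(d₁)·√T = 146·0.3988·0.7071 = 41.1708
(Call and put vega coincide under Black-Scholes.)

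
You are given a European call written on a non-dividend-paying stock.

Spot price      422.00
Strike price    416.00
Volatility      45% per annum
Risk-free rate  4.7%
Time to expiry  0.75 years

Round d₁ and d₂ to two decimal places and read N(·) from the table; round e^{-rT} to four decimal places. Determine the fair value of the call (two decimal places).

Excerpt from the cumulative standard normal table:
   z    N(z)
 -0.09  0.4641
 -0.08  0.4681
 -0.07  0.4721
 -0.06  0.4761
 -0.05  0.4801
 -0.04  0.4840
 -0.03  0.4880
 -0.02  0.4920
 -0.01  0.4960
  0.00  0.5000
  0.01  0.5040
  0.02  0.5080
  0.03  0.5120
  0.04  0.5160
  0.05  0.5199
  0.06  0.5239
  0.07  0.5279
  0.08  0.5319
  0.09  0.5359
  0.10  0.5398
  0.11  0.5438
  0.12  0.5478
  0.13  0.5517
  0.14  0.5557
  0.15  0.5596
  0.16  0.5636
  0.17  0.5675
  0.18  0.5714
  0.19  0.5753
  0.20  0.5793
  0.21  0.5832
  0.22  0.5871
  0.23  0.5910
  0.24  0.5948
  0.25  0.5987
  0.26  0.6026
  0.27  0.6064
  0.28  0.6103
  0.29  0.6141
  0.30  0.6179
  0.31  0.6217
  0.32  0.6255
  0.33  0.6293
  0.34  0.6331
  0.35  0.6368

74.36

σ√T = 0.45·√0.75 = 0.3897
d₁ = [ln(422/416) + (0.047 + 0.45²/2)·0.75] / 0.3897 = [0.0143 + 0.1112] / 0.3897 = 0.3221 which rounds to 0.32
d₂ = d₁ − σ√T = 0.3221 − 0.3897 = -0.0677 which rounds to -0.07
exp(−rT) = exp(−0.047·0.75) = 0.9654
N(d₁) = N(0.32) = 0.6255;  N(d₂) = N(-0.07) = 0.4721
C = 422·0.6255 − 416·0.9654·0.4721 = 263.9610 − 189.5984 = 74.3626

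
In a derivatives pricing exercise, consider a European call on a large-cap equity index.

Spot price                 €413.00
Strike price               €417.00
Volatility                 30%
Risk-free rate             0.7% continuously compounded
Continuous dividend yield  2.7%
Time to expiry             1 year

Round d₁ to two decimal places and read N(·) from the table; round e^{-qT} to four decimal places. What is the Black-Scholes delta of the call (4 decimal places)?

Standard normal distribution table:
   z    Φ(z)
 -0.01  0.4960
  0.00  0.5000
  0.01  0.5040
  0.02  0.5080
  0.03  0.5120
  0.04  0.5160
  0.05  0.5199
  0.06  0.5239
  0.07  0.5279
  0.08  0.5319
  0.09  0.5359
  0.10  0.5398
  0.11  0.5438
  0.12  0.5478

0.5061

σ√T = 0.3·√1 = 0.3000
d₁ = [ln(413/417) + (0.007 − 0.027 + 0.3²/2)·1] / 0.3000 = [-0.0096 + 0.0250] / 0.3000 = 0.0512 ≈ 0.05
N(d₁) = N(0.05) = 0.5199
Δ_call = e^(−qT)·N(d₁) = 0.9734·0.5199 = 0.5061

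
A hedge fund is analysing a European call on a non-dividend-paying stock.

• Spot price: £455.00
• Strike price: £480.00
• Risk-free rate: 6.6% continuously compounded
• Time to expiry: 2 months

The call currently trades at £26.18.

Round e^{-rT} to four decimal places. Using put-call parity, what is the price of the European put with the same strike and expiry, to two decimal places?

£45.95

e^(−rT) = e^(−0.066·0.1667) = 0.9891
Put-call parity: C − P = S − K·e^(−rT) = 455 − 480·0.9891 = 455 − 474.7680 = -19.7680
P = C − (C − P) = 26.18 − (-19.7680) = 45.9480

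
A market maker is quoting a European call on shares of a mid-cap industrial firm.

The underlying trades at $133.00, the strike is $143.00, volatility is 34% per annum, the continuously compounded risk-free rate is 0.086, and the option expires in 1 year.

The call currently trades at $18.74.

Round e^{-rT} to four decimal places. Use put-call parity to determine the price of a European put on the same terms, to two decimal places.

e^(−rT) = e^(−0.086·1) = 0.9176
Put-call parity: C − P = S − K·e^(−rT) = 133 − 143·0.9176 = 133 − 131.2168 = 1.7832
P = C − (C − P) = 18.74 − (1.7832) = 16.9568

$16.96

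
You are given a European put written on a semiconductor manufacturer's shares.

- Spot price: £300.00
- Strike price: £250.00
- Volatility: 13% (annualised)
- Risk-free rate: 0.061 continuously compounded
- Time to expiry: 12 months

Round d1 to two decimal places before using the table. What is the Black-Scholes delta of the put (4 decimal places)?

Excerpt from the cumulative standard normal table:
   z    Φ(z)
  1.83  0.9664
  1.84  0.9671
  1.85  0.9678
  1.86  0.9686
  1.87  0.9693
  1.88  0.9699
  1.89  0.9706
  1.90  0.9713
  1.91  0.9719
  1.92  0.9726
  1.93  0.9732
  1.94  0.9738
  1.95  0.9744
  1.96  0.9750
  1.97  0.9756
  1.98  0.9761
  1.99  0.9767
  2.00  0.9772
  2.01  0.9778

-0.0262

T = 1;  σ√T = 0.1300
d₁ = [ln(300/250) + (0.061 + 0.13²/2)·1] / 0.1300 = [0.1823 + 0.0694] / 0.1300 = 1.9367 ⇒ 1.94
N(d₁) = N(1.94) = 0.9738
Δ_put = N(d₁) − 1 = 0.9738 − 1 = -0.0262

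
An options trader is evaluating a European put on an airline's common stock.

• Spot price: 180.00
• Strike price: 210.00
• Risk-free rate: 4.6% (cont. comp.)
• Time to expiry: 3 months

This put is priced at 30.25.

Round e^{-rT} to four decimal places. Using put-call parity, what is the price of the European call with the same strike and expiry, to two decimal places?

2.64

e^(−rT) = e^(−0.046·0.25) = 0.9886
Put-call parity: C − P = S − K·e^(−rT) = 180 − 210·0.9886 = 180 − 207.6060 = -27.6060
C = P + (C − P) = 30.25 + (-27.6060) = 2.6440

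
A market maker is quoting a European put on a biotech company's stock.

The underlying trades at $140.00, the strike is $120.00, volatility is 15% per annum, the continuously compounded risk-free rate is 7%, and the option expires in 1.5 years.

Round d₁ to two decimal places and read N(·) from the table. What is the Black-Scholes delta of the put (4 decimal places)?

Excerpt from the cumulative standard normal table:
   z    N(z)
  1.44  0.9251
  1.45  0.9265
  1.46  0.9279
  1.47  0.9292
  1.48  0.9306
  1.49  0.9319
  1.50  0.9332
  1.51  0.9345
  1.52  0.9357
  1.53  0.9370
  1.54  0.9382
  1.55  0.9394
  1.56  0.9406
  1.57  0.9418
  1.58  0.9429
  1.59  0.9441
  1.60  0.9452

T = 1.5;  σ√T = 0.1837
d₁ = [ln(140/120) + (0.07 + 0.15²/2)·1.5] / 0.1837 = [0.1542 + 0.1219] / 0.1837 = 1.5025 which rounds to 1.50
N(d₁) = N(1.50) = 0.9332
Δ_put = N(d₁) − 1 = 0.9332 − 1 = -0.0668

-0.0668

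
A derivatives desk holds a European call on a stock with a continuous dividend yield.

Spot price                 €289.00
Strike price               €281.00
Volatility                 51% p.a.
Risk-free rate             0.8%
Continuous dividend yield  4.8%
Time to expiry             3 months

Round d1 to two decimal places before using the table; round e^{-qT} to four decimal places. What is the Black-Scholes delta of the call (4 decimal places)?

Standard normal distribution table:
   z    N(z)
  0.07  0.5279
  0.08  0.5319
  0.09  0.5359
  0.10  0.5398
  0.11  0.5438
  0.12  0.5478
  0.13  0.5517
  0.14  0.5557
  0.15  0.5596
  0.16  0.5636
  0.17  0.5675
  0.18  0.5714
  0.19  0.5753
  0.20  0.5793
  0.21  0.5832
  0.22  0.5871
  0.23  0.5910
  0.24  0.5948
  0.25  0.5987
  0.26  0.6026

0.5724

σ√T = 0.51·√0.25 = 0.2550
d₁ = [ln(289/281) + (0.008 − 0.048 + 0.51²/2)·0.25] / 0.2550 = [0.0281 + 0.0225] / 0.2550 = 0.1984 which rounds to 0.20
N(d₁) = N(0.20) = 0.5793
Δ_call = exp(−qT)·N(d₁) = 0.9881·0.5793 = 0.5724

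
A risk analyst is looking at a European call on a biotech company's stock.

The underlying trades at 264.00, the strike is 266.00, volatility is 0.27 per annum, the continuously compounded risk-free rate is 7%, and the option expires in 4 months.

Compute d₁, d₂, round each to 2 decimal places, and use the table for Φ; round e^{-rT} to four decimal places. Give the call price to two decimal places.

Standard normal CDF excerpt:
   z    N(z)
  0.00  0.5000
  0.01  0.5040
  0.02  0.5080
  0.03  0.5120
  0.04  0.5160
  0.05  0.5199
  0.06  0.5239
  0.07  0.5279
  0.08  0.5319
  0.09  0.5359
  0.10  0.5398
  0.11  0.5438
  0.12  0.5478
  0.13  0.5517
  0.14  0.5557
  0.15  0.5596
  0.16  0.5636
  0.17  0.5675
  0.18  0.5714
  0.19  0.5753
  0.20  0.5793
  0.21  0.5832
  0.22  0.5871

18.84

σ√T = 0.27·√0.3333 = 0.1559
d₁ = [ln(264/266) + (0.07 + 0.27²/2)·0.3333] / 0.1559 = [-0.0075 + 0.0355] / 0.1559 = 0.1792 which rounds to 0.18
d₂ = d₁ − σ√T = 0.1792 − 0.1559 = 0.0233 which rounds to 0.02
exp(−rT) = exp(−0.07·0.3333) = 0.9769
C = 264·N(0.18) − 266·0.9769·N(0.02) = 264·0.5714 − 266·0.9769·0.5080 = 150.8496 − 132.0065 = 18.8431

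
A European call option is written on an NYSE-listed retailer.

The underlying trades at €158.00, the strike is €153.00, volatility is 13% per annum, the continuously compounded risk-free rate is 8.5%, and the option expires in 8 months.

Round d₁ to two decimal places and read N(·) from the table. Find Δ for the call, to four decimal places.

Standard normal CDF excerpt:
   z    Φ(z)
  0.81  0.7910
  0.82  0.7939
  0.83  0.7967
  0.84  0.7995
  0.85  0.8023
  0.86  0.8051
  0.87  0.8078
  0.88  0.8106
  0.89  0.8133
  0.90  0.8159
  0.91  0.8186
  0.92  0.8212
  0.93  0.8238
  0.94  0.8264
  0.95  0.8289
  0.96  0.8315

0.8133

σ√T = 0.13 × 0.8165 = 0.1061
d₁ = [ln(158/153) + (0.085 + 0.13²/2)·0.6667] / 0.1061 = [0.0322 + 0.0623] / 0.1061 = 0.8899 which rounds to 0.89
N(d₁) = N(0.89) = 0.8133
Δ_call = N(d₁) = 0.8133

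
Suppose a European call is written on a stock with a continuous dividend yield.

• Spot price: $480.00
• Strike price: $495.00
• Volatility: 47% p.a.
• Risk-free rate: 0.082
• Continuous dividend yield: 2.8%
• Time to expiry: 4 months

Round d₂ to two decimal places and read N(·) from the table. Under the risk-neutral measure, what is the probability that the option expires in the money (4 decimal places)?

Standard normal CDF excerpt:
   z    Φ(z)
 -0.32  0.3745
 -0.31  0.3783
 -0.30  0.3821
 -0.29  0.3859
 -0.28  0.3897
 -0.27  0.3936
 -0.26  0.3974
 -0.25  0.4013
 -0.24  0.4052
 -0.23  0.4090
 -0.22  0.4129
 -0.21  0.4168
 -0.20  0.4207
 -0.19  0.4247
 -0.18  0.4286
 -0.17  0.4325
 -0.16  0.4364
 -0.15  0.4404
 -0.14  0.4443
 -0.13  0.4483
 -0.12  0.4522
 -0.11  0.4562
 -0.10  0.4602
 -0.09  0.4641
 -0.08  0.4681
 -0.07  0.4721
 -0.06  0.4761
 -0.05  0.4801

0.4286

σ√T = 0.47 × 0.5774 = 0.2714
d₁ = [ln(480/495) + (0.082 − 0.028 + 0.47²/2)·0.3333] / 0.2714 = [-0.0308 + 0.0548] / 0.2714 = 0.0886 which rounds to 0.09
d₂ = d₁ − σ√T = 0.0886 − 0.2714 = -0.1827 which rounds to -0.18
Risk-neutral Pr[S_T > K] = N(d₂) = N(-0.18) = 0.4286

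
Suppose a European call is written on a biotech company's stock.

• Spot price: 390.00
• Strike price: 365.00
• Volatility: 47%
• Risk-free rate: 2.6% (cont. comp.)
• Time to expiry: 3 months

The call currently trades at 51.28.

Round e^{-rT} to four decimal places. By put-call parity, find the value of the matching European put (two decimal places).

e^(−rT) = e^(−0.026·0.25) = 0.9935
Put-call parity: C − P = S − K·e^(−rT) = 390 − 365·0.9935 = 390 − 362.6275 = 27.3725
P = C − (C − P) = 51.28 − (27.3725) = 23.9075

23.91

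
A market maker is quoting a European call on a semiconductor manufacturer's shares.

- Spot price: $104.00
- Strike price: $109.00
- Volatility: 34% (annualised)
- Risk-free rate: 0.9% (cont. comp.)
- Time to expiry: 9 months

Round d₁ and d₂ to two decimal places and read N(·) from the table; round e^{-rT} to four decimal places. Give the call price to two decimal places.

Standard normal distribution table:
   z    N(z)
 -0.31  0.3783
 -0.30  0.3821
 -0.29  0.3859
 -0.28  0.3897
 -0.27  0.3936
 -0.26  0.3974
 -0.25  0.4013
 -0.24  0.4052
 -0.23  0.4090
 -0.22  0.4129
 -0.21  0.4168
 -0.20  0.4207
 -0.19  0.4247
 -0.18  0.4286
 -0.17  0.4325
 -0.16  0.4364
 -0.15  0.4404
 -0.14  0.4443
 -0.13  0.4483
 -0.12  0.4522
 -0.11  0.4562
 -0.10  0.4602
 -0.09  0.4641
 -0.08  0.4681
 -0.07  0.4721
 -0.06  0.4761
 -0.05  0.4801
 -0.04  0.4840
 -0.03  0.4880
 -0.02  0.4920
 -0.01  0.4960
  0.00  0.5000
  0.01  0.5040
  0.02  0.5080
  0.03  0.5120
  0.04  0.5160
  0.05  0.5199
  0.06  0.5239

$10.22

σ√T = 0.34 × 0.8660 = 0.2944
d₁ = [ln(104/109) + (0.009 + 0.34²/2)·0.75] / 0.2944 = [-0.0470 + 0.0501] / 0.2944 = 0.0107 → 0.01
d₂ = d₁ − σ√T = 0.0107 − 0.2944 = -0.2838 → -0.28
e^(−rT) = e^(−0.009·0.75) = 0.9933
N(d₁) = N(0.01) = 0.5040;  N(d₂) = N(-0.28) = 0.3897
C = 104·0.5040 − 109·0.9933·0.3897 = 52.4160 − 42.1927 = 10.2233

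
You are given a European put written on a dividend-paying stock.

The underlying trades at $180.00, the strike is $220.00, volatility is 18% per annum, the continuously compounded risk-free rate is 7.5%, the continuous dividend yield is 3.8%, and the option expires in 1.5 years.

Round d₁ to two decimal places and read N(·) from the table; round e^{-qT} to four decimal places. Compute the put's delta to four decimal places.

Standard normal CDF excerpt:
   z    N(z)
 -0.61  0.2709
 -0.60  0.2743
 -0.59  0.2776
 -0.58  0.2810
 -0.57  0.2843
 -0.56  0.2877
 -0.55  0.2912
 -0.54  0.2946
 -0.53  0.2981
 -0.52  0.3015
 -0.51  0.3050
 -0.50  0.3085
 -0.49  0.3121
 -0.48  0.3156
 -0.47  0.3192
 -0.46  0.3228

-0.6695

T = 1.5;  σ√T = 0.2205
d₁ = [ln(180/220) + (0.075 − 0.038 + ½·0.18²)·1.5] / (σ√T) = (-0.2007 + 0.0798) / 0.2205 = -0.5483 → -0.55
N(d₁) = N(-0.55) = 0.2912
Δ_put = exp(−qT)·(N(d₁) − 1) = 0.9446·(0.2912 − 1) = -0.6695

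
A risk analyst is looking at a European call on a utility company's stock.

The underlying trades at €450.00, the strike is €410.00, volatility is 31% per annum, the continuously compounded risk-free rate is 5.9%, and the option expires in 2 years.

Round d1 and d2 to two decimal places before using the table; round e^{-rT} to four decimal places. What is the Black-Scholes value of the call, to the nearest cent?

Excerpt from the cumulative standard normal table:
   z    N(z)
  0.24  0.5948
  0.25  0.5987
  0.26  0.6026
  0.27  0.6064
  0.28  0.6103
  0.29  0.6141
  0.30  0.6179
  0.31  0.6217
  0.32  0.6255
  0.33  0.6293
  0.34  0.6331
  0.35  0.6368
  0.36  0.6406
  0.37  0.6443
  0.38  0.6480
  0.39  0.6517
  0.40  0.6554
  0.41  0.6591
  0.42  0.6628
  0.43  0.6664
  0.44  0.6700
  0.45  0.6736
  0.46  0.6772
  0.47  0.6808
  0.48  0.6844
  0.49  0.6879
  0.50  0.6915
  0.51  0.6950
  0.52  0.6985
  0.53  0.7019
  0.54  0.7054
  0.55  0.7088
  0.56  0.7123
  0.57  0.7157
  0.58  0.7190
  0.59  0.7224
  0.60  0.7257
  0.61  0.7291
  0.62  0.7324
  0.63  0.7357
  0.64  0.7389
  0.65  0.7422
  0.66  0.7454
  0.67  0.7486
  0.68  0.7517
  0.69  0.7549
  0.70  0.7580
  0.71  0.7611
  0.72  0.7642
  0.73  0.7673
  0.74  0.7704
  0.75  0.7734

σ√T = 0.31 × 1.4142 = 0.4384
ln(S/K) + (r + σ²/2)T = ln(450/410) + (0.059 + 0.31²/2)·2 = 0.0931 + 0.2141 = 0.3072
d₁ = 0.3072 / 0.4384 = 0.7007 ⇒ 0.70
d₂ = d₁ − σ√T = 0.7007 − 0.4384 = 0.2623 ⇒ 0.26
exp(−rT) = exp(−0.059·2) = 0.8887
N(d₁) = N(0.70) = 0.7580;  N(d₂) = N(0.26) = 0.6026
C = 450·0.7580 − 410·0.8887·0.6026 = 341.1000 − 219.5676 = 121.5324

€121.53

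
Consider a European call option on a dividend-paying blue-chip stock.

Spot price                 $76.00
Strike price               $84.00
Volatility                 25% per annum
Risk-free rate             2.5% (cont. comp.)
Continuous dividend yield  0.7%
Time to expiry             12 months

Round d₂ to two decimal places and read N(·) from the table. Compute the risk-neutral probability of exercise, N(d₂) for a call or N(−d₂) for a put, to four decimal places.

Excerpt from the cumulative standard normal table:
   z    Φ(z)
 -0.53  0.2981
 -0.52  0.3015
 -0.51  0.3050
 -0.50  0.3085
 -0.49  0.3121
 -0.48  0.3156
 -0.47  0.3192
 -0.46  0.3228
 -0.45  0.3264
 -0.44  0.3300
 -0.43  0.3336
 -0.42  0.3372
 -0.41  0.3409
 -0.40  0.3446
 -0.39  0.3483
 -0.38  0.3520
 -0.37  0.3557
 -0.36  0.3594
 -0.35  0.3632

σ√T = 0.25 × 1.0000 = 0.2500
d₁ = [ln(76/84) + (0.025 − 0.007 + ½·0.25²)·1] / (σ√T) = (-0.1001 + 0.0493) / 0.2500 = -0.2033 ≈ -0.20
d₂ = -0.2033 − 0.2500 = -0.4533 ≈ -0.45
Pr(exercise) under Q = N(d₂) = 0.3264

0.3264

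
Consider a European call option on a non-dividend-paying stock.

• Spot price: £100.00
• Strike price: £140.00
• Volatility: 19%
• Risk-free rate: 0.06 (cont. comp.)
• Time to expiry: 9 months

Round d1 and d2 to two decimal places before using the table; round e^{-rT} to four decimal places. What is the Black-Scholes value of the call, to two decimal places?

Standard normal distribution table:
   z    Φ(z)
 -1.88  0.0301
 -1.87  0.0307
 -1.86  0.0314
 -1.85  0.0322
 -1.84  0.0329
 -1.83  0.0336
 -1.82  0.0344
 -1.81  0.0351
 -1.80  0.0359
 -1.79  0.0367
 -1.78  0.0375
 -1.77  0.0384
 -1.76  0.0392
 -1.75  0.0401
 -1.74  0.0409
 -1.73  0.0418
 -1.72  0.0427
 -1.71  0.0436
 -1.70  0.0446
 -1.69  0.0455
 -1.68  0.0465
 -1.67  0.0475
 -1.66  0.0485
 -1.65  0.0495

σ√T = 0.19·√0.75 = 0.1645
d₁ = [ln(100/140) + (0.06 + 0.19²/2)·0.75] / 0.1645 = [-0.3365 + 0.0585] / 0.1645 = -1.6891 → -1.69
d₂ = d₁ − σ√T = -1.6891 − 0.1645 = -1.8537 → -1.85
exp(−rT) = exp(−0.06·0.75) = 0.9560
N(d₁) = N(-1.69) = 0.0455;  N(d₂) = N(-1.85) = 0.0322
C = 100·0.0455 − 140·0.9560·0.0322 = 4.5500 − 4.3096 = 0.2404

£0.24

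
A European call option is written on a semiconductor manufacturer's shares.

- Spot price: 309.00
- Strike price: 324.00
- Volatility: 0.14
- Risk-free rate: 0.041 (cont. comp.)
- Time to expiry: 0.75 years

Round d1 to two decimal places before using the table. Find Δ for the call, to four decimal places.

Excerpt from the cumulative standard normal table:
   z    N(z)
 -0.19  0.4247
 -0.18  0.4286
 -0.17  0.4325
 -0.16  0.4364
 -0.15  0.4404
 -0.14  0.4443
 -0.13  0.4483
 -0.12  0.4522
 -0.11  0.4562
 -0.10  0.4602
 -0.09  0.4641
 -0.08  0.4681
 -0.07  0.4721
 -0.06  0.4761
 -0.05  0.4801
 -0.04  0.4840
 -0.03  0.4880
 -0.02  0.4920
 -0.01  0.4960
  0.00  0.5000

T = 0.75;  σ√T = 0.1212
ln(S/K) + (r + σ²/2)T = ln(309/324) + (0.041 + 0.14²/2)·0.75 = -0.0474 + 0.0381 = -0.0093
d₁ = -0.0093 / 0.1212 = -0.0767 ⇒ -0.08
N(d₁) = N(-0.08) = 0.4681
Δ_call = N(d₁) = 0.4681

0.4681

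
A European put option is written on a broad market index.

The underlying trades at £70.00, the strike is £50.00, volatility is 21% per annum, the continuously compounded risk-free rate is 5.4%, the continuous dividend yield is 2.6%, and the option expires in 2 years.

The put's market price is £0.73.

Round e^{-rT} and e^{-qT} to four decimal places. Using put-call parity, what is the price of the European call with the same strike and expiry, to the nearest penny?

exp(−qT) = exp(−0.026·2) = 0.9493;  exp(−rT) = exp(−0.054·2) = 0.8976
Put-call parity: C − P = S·e^(−qT) − K·e^(−rT) = 70·0.9493 − 50·0.8976 = 66.4510 − 44.8800 = 21.5710
C = P + (C − P) = 0.73 + (21.5710) = 22.3010

£22.30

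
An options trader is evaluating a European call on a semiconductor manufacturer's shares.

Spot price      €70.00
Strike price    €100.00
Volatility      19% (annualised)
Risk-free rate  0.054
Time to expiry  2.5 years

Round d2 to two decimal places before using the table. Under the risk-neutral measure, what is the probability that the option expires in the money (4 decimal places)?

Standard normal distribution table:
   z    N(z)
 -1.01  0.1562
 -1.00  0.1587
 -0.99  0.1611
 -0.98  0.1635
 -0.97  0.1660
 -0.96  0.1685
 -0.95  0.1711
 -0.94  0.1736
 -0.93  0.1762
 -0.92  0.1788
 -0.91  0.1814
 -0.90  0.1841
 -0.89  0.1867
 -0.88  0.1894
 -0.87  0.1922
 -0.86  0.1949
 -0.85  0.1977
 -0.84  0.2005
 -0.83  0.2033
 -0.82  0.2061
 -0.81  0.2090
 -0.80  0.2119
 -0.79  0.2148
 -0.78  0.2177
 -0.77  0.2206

0.1867

σ√T = 0.19·√2.5 = 0.3004
d₁ = [ln(70/100) + (0.054 + 0.19²/2)·2.5] / 0.3004 = [-0.3567 + 0.1801] / 0.3004 = -0.5877 ⇒ -0.59
d₂ = d₁ − σ√T = -0.5877 − 0.3004 = -0.8881 ⇒ -0.89
Pr(exercise) under Q = N(d₂) = 0.1867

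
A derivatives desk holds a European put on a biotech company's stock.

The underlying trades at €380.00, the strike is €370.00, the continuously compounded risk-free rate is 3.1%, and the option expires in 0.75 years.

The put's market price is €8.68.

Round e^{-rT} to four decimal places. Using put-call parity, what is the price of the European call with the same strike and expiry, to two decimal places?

e^(−rT) = e^(−0.031·0.75) = 0.9770
Put-call parity: C − P = S − K·e^(−rT) = 380 − 370·0.9770 = 380 − 361.4900 = 18.5100
C = P + (C − P) = 8.68 + (18.5100) = 27.1900

€27.19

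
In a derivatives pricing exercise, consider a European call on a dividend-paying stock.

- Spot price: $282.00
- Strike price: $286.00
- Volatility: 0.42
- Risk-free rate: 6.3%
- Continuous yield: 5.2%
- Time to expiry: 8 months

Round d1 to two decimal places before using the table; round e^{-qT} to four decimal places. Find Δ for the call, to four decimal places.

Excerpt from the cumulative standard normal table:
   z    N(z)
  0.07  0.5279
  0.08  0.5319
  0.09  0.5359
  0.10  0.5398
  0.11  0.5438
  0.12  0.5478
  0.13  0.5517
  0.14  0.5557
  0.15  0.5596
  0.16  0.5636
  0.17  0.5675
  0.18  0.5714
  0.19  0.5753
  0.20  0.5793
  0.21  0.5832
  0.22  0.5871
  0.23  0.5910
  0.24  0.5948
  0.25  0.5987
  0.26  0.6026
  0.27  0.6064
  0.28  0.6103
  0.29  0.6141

σ√T = 0.42·√0.6667 = 0.3429
ln(S/K) + (r − q + σ²/2)T = ln(282/286) + (0.063 − 0.052 + 0.42²/2)·0.6667 = -0.0141 + 0.0661 = 0.0520
d₁ = 0.0520 / 0.3429 = 0.1518 → 0.15
N(d₁) = N(0.15) = 0.5596
Δ_call = e^(−qT)·N(d₁) = 0.9659·0.5596 = 0.5405

0.5405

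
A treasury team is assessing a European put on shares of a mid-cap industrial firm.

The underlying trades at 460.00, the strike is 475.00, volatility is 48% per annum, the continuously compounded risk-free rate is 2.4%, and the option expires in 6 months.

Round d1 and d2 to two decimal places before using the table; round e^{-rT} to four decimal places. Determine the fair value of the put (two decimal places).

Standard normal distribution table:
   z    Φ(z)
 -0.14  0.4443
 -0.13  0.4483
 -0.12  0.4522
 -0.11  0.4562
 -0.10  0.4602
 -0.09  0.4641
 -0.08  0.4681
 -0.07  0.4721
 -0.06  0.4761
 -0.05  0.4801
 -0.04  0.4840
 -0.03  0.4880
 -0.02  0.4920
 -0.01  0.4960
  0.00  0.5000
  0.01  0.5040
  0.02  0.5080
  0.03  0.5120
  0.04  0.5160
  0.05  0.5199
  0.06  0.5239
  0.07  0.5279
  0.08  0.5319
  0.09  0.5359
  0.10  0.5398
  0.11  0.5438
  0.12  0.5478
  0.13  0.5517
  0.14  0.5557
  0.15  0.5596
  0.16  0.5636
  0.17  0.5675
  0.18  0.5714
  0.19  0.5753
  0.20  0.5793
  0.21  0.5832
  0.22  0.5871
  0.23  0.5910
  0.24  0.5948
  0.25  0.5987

67.53

σ√T = 0.48 × 0.7071 = 0.3394
d₁ = [ln(460/475) + (0.024 + 0.48²/2)·0.5] / 0.3394 = [-0.0321 + 0.0696] / 0.3394 = 0.1105 ≈ 0.11
d₂ = d₁ − σ√T = 0.1105 − 0.3394 = -0.2289 ≈ -0.23
e^(−rT) = e^(−0.024·0.5) = 0.9881
N(−d₂) = N(0.23) = 0.5910;  N(−d₁) = N(-0.11) = 0.4562
P = 475·0.9881·0.5910 − 460·0.4562 = 277.3844 − 209.8520 = 67.5324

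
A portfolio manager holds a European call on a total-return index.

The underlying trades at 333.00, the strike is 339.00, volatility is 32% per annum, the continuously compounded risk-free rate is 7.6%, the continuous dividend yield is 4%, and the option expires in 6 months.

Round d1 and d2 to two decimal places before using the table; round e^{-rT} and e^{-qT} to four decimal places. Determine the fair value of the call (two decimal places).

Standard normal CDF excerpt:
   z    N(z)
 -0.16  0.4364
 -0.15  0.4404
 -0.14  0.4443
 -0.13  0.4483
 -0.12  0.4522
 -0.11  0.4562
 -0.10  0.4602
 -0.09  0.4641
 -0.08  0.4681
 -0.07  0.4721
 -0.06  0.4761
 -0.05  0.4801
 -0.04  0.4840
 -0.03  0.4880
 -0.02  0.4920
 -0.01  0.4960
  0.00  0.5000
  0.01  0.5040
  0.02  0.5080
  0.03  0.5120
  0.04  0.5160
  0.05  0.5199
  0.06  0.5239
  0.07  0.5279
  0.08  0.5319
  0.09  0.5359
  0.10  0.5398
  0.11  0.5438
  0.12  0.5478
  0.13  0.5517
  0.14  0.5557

T = 0.5;  σ√T = 0.2263
d₁ = [ln(333/339) + (0.076 − 0.04 + ½·0.32²)·0.5] / (σ√T) = (-0.0179 + 0.0436) / 0.2263 = 0.1138 ≈ 0.11
d₂ = 0.1138 − 0.2263 = -0.1125 ≈ -0.11
e^(−qT) = e^(−0.04·0.5) = 0.9802;  e^(−rT) = e^(−0.076·0.5) = 0.9627
C = 333·0.9802·N(0.11) − 339·0.9627·N(-0.11) = 333·0.9802·0.5438 − 339·0.9627·0.4562 = 177.4999 − 148.8833 = 28.6166

28.62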